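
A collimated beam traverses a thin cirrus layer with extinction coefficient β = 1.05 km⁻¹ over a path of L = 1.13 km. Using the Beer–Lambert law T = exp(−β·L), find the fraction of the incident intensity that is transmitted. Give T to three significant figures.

0.305

τ = β·L = 1.05 × 1.13 = 1.1865.
T = exp(−1.1865) = 0.3053.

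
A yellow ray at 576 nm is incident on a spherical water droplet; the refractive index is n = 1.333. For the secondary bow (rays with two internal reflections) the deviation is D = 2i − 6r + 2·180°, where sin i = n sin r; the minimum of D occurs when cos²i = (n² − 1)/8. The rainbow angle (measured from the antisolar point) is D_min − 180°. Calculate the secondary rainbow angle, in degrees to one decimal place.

50.9°

cos²i = (1.77689 − 1)/8 = 0.09711; i = arccos(0.31163) = 71.843°.
sin r = sin 71.843°/1.333 = 0.71283; r = 45.466°.
D_min = 2·71.843° − 6·45.466° + 360° = 230.891°.
Rainbow angle = D_min − 180° = 50.891°.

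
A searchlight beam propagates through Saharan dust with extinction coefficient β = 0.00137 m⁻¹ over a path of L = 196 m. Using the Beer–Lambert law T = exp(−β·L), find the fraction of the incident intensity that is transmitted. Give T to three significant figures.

0.765

τ = β·L = 0.00137 × 196 = 0.2685.
T = exp(−0.2685) = 0.7645.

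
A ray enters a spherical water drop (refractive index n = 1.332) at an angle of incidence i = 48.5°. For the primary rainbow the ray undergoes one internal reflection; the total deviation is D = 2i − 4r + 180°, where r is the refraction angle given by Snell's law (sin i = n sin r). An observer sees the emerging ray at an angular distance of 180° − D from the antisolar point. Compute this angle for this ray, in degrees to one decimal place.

sin r = sin 48.5° / 1.332 = 0.7490/1.332 = 0.5623; r = 34.21°.
D = 2·48.5° − 4·34.21° + 180° = 97.00° − 136.85° + 180° = 140.15°.
Angle from antisolar point = 180° − D = 39.85°.

39.9°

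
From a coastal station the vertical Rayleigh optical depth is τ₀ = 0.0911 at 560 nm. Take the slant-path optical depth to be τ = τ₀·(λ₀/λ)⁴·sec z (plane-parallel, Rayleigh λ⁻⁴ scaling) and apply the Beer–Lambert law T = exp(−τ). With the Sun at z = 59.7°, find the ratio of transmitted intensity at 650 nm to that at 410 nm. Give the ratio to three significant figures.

1.70

Airmass: sec 59.7° = 1.9821.
τ(650 nm) = 0.0911 × (560/650)⁴ × 1.9821 = 0.0911 × 0.5509 × 1.9821 = 0.0995.
τ(410 nm) = 0.0911 × (560/410)⁴ × 1.9821 = 0.0911 × 3.4803 × 1.9821 = 0.6284.
T(650)/T(410) = exp(τ_B − τ_A) = exp(0.5289) = 1.6971.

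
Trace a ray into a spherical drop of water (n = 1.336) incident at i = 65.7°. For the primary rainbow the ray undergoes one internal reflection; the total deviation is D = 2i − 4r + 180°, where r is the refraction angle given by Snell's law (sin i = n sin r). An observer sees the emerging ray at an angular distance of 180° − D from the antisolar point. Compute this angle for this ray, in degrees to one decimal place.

sin r = sin 65.7° / 1.336 = 0.9114/1.336 = 0.6822; r = 43.01°.
D = 2·65.7° − 4·43.01° + 180° = 131.40° − 172.06° + 180° = 139.34°.
Angle from antisolar point = 180° − D = 40.66°.

40.7°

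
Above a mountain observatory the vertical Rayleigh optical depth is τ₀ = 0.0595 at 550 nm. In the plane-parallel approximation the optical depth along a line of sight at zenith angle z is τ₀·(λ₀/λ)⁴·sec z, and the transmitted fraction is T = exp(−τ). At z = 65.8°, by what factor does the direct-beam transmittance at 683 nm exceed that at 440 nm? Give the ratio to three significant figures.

Airmass: sec 65.8° = 2.4395.
τ(683 nm) = 0.0595 × (550/683)⁴ × 2.4395 = 0.0595 × 0.4205 × 2.4395 = 0.0610.
τ(440 nm) = 0.0595 × (550/440)⁴ × 2.4395 = 0.0595 × 2.4414 × 2.4395 = 0.3544.
T(683)/T(440) = exp(τ_B − τ_A) = exp(0.2933) = 1.3409.

1.34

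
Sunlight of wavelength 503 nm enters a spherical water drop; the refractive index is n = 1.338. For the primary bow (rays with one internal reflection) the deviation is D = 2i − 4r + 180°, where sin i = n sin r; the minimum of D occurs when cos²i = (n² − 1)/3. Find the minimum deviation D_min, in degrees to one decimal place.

cos²i = (1.79024 − 1)/3 = 0.26341; i = arccos(0.51324) = 59.120°.
sin r = sin 59.120°/1.338 = 0.64144; r = 39.899°.
D_min = 2·59.120° − 4·39.899° + 180° = 138.643°.

138.6°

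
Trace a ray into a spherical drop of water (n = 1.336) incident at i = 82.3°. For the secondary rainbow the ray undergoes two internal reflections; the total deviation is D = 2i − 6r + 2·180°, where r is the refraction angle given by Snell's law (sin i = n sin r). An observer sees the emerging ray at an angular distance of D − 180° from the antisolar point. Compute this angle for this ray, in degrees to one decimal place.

sin r = sin 82.3° / 1.336 = 0.9910/1.336 = 0.7418; r = 47.88°.
D = 2·82.3° − 6·47.88° + 2·180° = 164.60° − 287.29° + 360° = 237.31°.
Angle from antisolar point = D − 180° = 57.31°.

57.3°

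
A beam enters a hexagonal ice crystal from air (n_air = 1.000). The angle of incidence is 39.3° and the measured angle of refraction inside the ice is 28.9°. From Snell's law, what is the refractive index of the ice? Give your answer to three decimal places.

n = sin θ_i / sin θ_r = sin 39.3° / sin 28.9° = 0.6334 / 0.4833 = 1.3106.

1.311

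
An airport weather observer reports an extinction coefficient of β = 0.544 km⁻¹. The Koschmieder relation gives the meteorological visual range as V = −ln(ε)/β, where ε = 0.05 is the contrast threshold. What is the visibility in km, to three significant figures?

V = −ln(0.05) / 0.544 = 2.996 / 0.544 = 5.5069 km.

5.51 km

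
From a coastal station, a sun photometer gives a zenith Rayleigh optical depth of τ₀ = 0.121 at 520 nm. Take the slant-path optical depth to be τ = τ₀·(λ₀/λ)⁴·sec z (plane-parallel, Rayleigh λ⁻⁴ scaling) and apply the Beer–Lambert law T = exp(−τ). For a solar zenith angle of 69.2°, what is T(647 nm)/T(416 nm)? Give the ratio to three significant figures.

Airmass: sec 69.2° = 2.8161.
τ(647 nm) = 0.121 × (520/647)⁴ × 2.8161 = 0.121 × 0.4172 × 2.8161 = 0.1422.
τ(416 nm) = 0.121 × (520/416)⁴ × 2.8161 = 0.121 × 2.4414 × 2.8161 = 0.8319.
T(647)/T(416) = exp(τ_B − τ_A) = exp(0.6897) = 1.9931.

1.99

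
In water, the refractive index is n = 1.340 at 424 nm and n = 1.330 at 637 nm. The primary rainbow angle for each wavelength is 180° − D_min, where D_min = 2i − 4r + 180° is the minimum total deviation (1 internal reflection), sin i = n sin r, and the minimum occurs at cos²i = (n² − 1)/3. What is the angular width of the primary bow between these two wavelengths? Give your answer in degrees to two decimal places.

1.45°

At 424 nm (n = 1.340): cos²i = 0.26520 → i = 59.004°, r = 39.770°, D_min = 138.929°, rainbow angle = 41.071°.
At 637 nm (n = 1.330): cos²i = 0.25630 → i = 59.585°, r = 40.422°, D_min = 137.484°, rainbow angle = 42.516°.
Angular width = |41.071° − 42.516°| = 1.445°.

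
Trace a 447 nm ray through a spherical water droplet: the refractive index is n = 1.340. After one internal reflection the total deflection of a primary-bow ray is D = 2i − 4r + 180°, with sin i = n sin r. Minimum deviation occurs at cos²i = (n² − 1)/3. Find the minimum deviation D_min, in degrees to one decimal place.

cos²i = (1.79560 − 1)/3 = 0.26520; i = arccos(0.51498) = 59.004°.
sin r = sin 59.004°/1.340 = 0.63971; r = 39.770°.
D_min = 2·59.004° − 4·39.770° + 180° = 138.929°.

138.9°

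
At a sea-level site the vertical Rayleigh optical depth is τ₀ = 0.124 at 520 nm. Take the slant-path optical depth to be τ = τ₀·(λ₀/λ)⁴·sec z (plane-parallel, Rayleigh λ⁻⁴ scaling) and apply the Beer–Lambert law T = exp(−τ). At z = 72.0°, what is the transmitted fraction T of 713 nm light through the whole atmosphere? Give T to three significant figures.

sec 72.0° = 3.2361.
τ = 0.124 × (520/713)⁴ × 3.2361 = 0.124 × 0.2829 × 3.2361 = 0.1135.
T = exp(−0.1135) = 0.8927.

0.893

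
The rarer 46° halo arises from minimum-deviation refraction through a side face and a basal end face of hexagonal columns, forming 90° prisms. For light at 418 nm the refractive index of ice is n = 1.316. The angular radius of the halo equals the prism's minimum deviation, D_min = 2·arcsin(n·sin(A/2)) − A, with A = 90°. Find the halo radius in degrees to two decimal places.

47.04°

n·sin(A/2) = 1.316 × sin 45° = 1.316 × 0.7071 = 0.9306.
D_min = 2·arcsin(0.9306) − 90° = 2 × 68.521° − 90° = 47.042°.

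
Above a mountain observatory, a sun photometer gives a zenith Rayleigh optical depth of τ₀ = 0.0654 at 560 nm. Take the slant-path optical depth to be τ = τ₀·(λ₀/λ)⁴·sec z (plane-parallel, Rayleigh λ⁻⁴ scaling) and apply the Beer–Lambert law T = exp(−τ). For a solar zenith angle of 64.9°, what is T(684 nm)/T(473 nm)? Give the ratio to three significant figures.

1.26

Airmass: sec 64.9° = 2.3574.
τ(684 nm) = 0.0654 × (560/684)⁴ × 2.3574 = 0.0654 × 0.4493 × 2.3574 = 0.0693.
τ(473 nm) = 0.0654 × (560/473)⁴ × 2.3574 = 0.0654 × 1.9648 × 2.3574 = 0.3029.
T(684)/T(473) = exp(τ_B − τ_A) = exp(0.2336) = 1.2632.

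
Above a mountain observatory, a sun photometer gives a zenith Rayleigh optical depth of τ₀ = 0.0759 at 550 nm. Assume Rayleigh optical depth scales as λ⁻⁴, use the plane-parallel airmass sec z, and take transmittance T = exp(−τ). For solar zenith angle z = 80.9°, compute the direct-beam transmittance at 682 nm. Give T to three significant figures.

0.816

sec 80.9° = 6.3228.
τ = 0.0759 × (550/682)⁴ × 6.3228 = 0.0759 × 0.4230 × 6.3228 = 0.2030.
T = exp(−0.2030) = 0.8163.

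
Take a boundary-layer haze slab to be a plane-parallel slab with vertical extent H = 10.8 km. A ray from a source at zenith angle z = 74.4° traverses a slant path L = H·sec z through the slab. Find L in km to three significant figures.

sec z = 1/cos 74.4° = 3.7186.
L = 10.8 × 3.7186 = 40.161 km.

40.2 km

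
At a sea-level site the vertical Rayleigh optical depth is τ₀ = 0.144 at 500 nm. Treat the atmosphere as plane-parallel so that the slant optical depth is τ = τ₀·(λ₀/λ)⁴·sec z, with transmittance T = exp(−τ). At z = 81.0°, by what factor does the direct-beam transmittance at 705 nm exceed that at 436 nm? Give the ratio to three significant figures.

Airmass: sec 81.0° = 6.3925.
τ(705 nm) = 0.144 × (500/705)⁴ × 6.3925 = 0.144 × 0.2530 × 6.3925 = 0.2329.
τ(436 nm) = 0.144 × (500/436)⁴ × 6.3925 = 0.144 × 1.7296 × 6.3925 = 1.5921.
T(705)/T(436) = exp(τ_B − τ_A) = exp(1.3592) = 3.8930.

3.89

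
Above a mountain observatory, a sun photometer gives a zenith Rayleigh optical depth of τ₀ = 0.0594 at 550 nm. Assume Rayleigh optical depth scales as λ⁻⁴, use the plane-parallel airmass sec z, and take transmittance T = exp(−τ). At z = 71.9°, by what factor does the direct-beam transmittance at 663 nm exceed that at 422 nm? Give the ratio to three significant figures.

1.59

Airmass: sec 71.9° = 3.2188.
τ(663 nm) = 0.0594 × (550/663)⁴ × 3.2188 = 0.0594 × 0.4736 × 3.2188 = 0.0905.
τ(422 nm) = 0.0594 × (550/422)⁴ × 3.2188 = 0.0594 × 2.8854 × 3.2188 = 0.5517.
T(663)/T(422) = exp(τ_B − τ_A) = exp(0.4611) = 1.5859.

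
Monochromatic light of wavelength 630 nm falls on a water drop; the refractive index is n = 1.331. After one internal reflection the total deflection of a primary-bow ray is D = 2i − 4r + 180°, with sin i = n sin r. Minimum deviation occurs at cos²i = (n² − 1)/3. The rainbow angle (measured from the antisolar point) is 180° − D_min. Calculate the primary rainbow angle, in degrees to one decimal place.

cos²i = (1.77156 − 1)/3 = 0.25719; i = arccos(0.50714) = 59.527°.
sin r = sin 59.527°/1.331 = 0.64753; r = 40.356°.
D_min = 2·59.527° − 4·40.356° + 180° = 137.630°.
Rainbow angle = 180° − D_min = 42.370°.

42.4°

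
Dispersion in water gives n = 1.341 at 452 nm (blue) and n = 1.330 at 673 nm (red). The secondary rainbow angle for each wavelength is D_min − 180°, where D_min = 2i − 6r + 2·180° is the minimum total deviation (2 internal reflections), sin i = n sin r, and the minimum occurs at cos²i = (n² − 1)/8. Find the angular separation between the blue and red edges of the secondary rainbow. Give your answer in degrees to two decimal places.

2.86°

At 452 nm (n = 1.341): cos²i = 0.09979 → i = 71.586°, r = 45.034°, D_min = 232.966°, rainbow angle = 52.966°.
At 673 nm (n = 1.330): cos²i = 0.09611 → i = 71.940°, r = 45.630°, D_min = 230.101°, rainbow angle = 50.101°.
Angular width = |52.966° − 50.101°| = 2.865°.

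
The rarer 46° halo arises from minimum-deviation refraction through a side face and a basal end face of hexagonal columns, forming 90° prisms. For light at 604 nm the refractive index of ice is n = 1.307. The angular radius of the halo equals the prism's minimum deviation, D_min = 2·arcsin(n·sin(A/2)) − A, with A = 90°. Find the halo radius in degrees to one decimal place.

n·sin(A/2) = 1.307 × sin 45° = 1.307 × 0.7071 = 0.9242.
D_min = 2·arcsin(0.9242) − 90° = 2 × 67.546° − 90° = 45.093°.

45.1°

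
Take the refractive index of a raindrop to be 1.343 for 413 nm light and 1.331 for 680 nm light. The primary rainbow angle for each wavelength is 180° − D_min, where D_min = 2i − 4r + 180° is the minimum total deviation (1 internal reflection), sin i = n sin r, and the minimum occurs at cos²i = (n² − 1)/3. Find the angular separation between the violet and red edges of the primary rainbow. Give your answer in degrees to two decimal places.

At 413 nm (n = 1.343): cos²i = 0.26788 → i = 58.830°, r = 39.577°, D_min = 139.354°, rainbow angle = 40.646°.
At 680 nm (n = 1.331): cos²i = 0.25719 → i = 59.527°, r = 40.356°, D_min = 137.630°, rainbow angle = 42.370°.
Angular width = |40.646° − 42.370°| = 1.724°.

1.72°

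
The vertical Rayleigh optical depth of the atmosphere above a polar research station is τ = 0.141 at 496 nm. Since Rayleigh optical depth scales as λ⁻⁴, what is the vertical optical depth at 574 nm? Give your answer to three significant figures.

0.0786

τ(574 nm) = τ(496 nm) × (496/574)⁴ = 0.141 × (0.8641)⁴ = 0.141 × 0.5575 = 0.0786.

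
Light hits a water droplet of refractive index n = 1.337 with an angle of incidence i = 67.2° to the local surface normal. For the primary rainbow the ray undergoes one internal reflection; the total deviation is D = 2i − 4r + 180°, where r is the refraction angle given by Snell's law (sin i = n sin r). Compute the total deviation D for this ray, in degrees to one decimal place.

140.0°

sin r = sin 67.2° / 1.337 = 0.9219/1.337 = 0.6895; r = 43.59°.
D = 2·67.2° − 4·43.59° + 180° = 134.40° − 174.36° + 180° = 140.04°.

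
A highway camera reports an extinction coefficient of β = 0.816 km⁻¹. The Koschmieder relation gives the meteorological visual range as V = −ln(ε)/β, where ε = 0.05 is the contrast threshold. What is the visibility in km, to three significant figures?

V = −ln(0.05) / 0.816 = 2.996 / 0.816 = 3.6712 km.

3.67 km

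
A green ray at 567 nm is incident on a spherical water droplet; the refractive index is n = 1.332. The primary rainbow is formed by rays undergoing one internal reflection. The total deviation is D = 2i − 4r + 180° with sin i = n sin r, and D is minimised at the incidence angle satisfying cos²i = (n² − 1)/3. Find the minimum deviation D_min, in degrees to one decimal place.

137.8°

cos²i = (1.77422 − 1)/3 = 0.25807; i = arccos(0.50801) = 59.469°.
sin r = sin 59.469°/1.332 = 0.64666; r = 40.290°.
D_min = 2·59.469° − 4·40.290° + 180° = 137.776°.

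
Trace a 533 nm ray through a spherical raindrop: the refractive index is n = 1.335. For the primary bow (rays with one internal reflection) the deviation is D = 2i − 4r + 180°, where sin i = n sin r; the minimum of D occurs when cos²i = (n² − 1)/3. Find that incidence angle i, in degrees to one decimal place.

59.3°

cos²i = (1.335² − 1)/3 = (1.78222 − 1)/3 = 0.26074.
cos i = 0.51063, so i = 59.294°.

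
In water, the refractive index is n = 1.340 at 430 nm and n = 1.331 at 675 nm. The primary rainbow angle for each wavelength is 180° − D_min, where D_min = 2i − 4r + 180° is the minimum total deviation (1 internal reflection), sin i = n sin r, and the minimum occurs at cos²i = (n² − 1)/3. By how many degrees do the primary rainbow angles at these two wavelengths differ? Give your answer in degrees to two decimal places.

At 430 nm (n = 1.340): cos²i = 0.26520 → i = 59.004°, r = 39.770°, D_min = 138.929°, rainbow angle = 41.071°.
At 675 nm (n = 1.331): cos²i = 0.25719 → i = 59.527°, r = 40.356°, D_min = 137.630°, rainbow angle = 42.370°.
Angular width = |41.071° − 42.370°| = 1.299°.

1.30°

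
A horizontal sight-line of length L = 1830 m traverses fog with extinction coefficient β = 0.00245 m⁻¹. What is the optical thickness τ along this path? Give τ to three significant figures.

4.48

τ = β·L = 0.00245 × 1830 = 4.4835.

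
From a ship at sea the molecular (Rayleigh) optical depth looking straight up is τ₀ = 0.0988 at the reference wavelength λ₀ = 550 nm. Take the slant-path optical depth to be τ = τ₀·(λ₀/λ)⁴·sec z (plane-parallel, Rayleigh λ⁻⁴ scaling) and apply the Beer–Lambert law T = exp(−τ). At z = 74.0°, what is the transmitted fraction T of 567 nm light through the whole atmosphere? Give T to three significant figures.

sec 74.0° = 3.6280.
τ = 0.0988 × (550/567)⁴ × 3.6280 = 0.0988 × 0.8854 × 3.6280 = 0.3173.
T = exp(−0.3173) = 0.7281.

0.728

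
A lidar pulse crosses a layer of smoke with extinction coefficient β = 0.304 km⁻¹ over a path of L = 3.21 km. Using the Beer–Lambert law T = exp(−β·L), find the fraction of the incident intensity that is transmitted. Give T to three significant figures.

τ = β·L = 0.304 × 3.21 = 0.9758.
T = exp(−0.9758) = 0.3769.

0.377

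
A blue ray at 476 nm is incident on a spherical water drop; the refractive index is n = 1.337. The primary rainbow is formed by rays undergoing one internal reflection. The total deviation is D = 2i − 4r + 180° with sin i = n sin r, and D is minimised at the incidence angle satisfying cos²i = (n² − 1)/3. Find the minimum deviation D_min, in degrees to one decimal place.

cos²i = (1.78757 − 1)/3 = 0.26252; i = arccos(0.51237) = 59.178°.
sin r = sin 59.178°/1.337 = 0.64231; r = 39.964°.
D_min = 2·59.178° − 4·39.964° + 180° = 138.500°.

138.5°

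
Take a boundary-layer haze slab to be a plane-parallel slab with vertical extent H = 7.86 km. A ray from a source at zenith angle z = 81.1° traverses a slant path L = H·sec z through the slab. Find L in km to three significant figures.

50.8 km

sec z = 1/cos 81.1° = 6.4637.
L = 7.86 × 6.4637 = 50.805 km.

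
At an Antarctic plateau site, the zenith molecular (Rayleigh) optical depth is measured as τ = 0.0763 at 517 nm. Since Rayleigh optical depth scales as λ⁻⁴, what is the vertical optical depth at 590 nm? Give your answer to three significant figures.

τ(590 nm) = τ(517 nm) × (517/590)⁴ = 0.0763 × (0.8763)⁴ = 0.0763 × 0.5896 = 0.0450.

0.0450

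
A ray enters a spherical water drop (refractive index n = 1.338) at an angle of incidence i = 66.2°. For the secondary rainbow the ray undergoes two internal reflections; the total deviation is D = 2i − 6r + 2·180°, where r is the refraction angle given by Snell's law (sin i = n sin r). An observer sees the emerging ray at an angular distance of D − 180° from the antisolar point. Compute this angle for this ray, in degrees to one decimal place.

sin r = sin 66.2° / 1.338 = 0.9150/1.338 = 0.6838; r = 43.14°.
D = 2·66.2° − 6·43.14° + 2·180° = 132.40° − 258.86° + 360° = 233.54°.
Angle from antisolar point = D − 180° = 53.54°.

53.5°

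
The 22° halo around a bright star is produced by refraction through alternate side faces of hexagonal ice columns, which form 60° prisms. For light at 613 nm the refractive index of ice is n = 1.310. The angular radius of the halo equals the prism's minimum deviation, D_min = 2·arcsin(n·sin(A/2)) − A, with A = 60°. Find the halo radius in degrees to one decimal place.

21.8°

n·sin(A/2) = 1.310 × sin 30° = 1.310 × 0.5000 = 0.6550.
D_min = 2·arcsin(0.6550) − 60° = 2 × 40.920° − 60° = 21.839°.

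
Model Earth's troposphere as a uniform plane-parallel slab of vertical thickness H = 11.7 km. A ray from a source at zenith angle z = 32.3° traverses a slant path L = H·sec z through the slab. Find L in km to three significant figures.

13.8 km

sec z = 1/cos 32.3° = 1.1831.
L = 11.7 × 1.1831 = 13.842 km.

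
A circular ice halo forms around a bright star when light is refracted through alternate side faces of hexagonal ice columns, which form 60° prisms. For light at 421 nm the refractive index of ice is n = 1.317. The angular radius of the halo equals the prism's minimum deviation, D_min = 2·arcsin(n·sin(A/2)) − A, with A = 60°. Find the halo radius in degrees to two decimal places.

n·sin(A/2) = 1.317 × sin 30° = 1.317 × 0.5000 = 0.6585.
D_min = 2·arcsin(0.6585) − 60° = 2 × 41.186° − 60° = 22.371°.

22.37°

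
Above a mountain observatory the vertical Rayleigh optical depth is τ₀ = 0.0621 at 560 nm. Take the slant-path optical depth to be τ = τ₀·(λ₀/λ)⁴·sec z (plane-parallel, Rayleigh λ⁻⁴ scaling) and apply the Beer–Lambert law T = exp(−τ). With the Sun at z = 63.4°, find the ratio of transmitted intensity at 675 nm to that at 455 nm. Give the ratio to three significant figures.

1.29

Airmass: sec 63.4° = 2.2333.
τ(675 nm) = 0.0621 × (560/675)⁴ × 2.2333 = 0.0621 × 0.4737 × 2.2333 = 0.0657.
τ(455 nm) = 0.0621 × (560/455)⁴ × 2.2333 = 0.0621 × 2.2946 × 2.2333 = 0.3182.
T(675)/T(455) = exp(τ_B − τ_A) = exp(0.2525) = 1.2873.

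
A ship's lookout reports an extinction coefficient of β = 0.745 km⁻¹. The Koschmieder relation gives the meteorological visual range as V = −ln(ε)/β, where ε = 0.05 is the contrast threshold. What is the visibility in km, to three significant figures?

4.02 km

V = −ln(0.05) / 0.745 = 2.996 / 0.745 = 4.0211 km.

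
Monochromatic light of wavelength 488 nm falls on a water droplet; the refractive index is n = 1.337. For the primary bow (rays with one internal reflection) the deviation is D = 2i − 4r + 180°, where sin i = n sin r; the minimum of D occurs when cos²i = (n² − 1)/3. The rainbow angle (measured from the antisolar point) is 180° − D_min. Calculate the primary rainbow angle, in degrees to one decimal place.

41.5°

cos²i = (1.78757 − 1)/3 = 0.26252; i = arccos(0.51237) = 59.178°.
sin r = sin 59.178°/1.337 = 0.64231; r = 39.964°.
D_min = 2·59.178° − 4·39.964° + 180° = 138.500°.
Rainbow angle = 180° − D_min = 41.500°.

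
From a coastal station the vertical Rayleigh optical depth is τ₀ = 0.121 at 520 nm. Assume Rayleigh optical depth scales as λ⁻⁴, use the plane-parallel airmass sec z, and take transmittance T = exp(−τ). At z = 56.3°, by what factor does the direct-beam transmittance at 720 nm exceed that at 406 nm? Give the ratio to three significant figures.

Airmass: sec 56.3° = 1.8023.
τ(720 nm) = 0.121 × (520/720)⁴ × 1.8023 = 0.121 × 0.2721 × 1.8023 = 0.0593.
τ(406 nm) = 0.121 × (520/406)⁴ × 1.8023 = 0.121 × 2.6910 × 1.8023 = 0.5868.
T(720)/T(406) = exp(τ_B − τ_A) = exp(0.5275) = 1.6947.

1.69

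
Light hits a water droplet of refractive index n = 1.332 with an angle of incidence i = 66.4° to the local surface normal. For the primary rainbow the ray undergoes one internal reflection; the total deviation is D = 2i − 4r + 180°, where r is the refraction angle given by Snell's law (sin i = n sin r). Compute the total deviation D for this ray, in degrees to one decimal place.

sin r = sin 66.4° / 1.332 = 0.9164/1.332 = 0.6880; r = 43.47°.
D = 2·66.4° − 4·43.47° + 180° = 132.80° − 173.88° + 180° = 138.92°.

138.9°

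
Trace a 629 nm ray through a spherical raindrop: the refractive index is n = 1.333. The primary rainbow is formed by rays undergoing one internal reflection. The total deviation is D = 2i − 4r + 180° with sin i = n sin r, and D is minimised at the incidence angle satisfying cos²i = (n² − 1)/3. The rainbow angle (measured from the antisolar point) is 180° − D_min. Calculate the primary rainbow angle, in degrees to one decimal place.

cos²i = (1.77689 − 1)/3 = 0.25896; i = arccos(0.50888) = 59.410°.
sin r = sin 59.410°/1.333 = 0.64579; r = 40.225°.
D_min = 2·59.410° − 4·40.225° + 180° = 137.922°.
Rainbow angle = 180° − D_min = 42.078°.

42.1°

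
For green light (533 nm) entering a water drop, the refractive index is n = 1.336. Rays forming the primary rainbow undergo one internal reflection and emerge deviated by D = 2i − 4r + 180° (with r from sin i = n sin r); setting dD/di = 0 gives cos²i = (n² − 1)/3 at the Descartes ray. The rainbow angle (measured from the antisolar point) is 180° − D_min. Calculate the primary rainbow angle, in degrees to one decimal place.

41.6°

cos²i = (1.78490 − 1)/3 = 0.26163; i = arccos(0.51150) = 59.236°.
sin r = sin 59.236°/1.336 = 0.64318; r = 40.029°.
D_min = 2·59.236° − 4·40.029° + 180° = 138.356°.
Rainbow angle = 180° − D_min = 41.644°.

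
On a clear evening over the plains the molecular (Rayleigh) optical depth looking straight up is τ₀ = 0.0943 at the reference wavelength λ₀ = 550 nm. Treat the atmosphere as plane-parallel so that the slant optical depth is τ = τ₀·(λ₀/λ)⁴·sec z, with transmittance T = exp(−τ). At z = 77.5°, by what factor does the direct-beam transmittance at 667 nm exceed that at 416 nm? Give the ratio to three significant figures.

3.10

Airmass: sec 77.5° = 4.6202.
τ(667 nm) = 0.0943 × (550/667)⁴ × 4.6202 = 0.0943 × 0.4623 × 4.6202 = 0.2014.
τ(416 nm) = 0.0943 × (550/416)⁴ × 4.6202 = 0.0943 × 3.0555 × 4.6202 = 1.3312.
T(667)/T(416) = exp(τ_B − τ_A) = exp(1.1298) = 3.0950.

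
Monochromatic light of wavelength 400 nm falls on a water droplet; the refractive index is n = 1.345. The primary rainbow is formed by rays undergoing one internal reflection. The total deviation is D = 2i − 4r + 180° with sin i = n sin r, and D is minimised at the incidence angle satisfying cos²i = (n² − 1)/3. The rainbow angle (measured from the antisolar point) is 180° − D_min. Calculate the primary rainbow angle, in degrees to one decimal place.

cos²i = (1.80902 − 1)/3 = 0.26967; i = arccos(0.51930) = 58.715°.
sin r = sin 58.715°/1.345 = 0.63538; r = 39.448°.
D_min = 2·58.715° − 4·39.448° + 180° = 139.635°.
Rainbow angle = 180° − D_min = 40.365°.

40.4°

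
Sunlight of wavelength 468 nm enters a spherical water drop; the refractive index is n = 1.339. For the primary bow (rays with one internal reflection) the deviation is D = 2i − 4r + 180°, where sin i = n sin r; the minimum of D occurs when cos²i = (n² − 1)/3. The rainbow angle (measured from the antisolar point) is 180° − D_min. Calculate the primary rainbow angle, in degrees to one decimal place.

cos²i = (1.79292 − 1)/3 = 0.26431; i = arccos(0.51411) = 59.062°.
sin r = sin 59.062°/1.339 = 0.64057; r = 39.834°.
D_min = 2·59.062° − 4·39.834° + 180° = 138.786°.
Rainbow angle = 180° − D_min = 41.214°.

41.2°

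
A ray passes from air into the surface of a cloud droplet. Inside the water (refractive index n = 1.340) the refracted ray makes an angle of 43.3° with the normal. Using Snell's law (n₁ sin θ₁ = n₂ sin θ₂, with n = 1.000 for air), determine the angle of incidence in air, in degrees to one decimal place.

Snell: sin θ_i = n · sin θ_r = 1.340 × sin 43.3° = 1.340 × 0.6858 = 0.9190.
θ_i = arcsin(0.9190) = 66.78°.

66.8°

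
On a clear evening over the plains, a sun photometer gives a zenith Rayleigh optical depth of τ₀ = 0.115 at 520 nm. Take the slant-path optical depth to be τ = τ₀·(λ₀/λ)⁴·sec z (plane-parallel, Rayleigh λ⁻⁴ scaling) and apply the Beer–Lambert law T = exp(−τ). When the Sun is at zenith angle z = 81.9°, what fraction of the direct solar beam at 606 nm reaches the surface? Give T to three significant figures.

0.642

sec 81.9° = 7.0972.
τ = 0.115 × (520/606)⁴ × 7.0972 = 0.115 × 0.5422 × 7.0972 = 0.4425.
T = exp(−0.4425) = 0.6424.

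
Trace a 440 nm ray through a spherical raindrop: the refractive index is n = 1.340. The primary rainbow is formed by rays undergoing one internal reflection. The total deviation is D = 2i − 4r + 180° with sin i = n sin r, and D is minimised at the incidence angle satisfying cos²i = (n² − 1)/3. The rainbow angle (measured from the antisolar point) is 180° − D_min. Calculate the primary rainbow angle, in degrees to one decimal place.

cos²i = (1.79560 − 1)/3 = 0.26520; i = arccos(0.51498) = 59.004°.
sin r = sin 59.004°/1.340 = 0.63971; r = 39.770°.
D_min = 2·59.004° − 4·39.770° + 180° = 138.929°.
Rainbow angle = 180° − D_min = 41.071°.

41.1°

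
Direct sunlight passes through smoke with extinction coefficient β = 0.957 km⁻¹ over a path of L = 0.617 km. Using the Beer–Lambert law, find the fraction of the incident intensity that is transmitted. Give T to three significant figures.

0.554

τ = β·L = 0.957 × 0.617 = 0.5905.
T = exp(−0.5905) = 0.5541.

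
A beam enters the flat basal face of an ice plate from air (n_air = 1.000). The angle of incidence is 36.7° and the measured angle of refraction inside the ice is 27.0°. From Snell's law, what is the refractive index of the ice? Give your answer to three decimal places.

1.316

n = sin θ_i / sin θ_r = sin 36.7° / sin 27.0° = 0.5976 / 0.4540 = 1.3164.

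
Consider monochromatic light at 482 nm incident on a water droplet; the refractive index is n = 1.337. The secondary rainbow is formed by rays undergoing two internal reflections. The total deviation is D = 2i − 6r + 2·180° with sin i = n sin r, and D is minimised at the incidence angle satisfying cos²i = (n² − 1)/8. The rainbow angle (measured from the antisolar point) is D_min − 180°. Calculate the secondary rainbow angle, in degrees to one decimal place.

51.9°

cos²i = (1.78757 − 1)/8 = 0.09845; i = arccos(0.31376) = 71.714°.
sin r = sin 71.714°/1.337 = 0.71017; r = 45.249°.
D_min = 2·71.714° − 6·45.249° + 360° = 231.934°.
Rainbow angle = D_min − 180° = 51.934°.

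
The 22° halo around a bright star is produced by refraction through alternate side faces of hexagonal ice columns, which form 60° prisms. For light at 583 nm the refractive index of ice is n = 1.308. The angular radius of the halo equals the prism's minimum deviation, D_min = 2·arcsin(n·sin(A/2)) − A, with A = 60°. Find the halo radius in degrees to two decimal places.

n·sin(A/2) = 1.308 × sin 30° = 1.308 × 0.5000 = 0.6540.
D_min = 2·arcsin(0.6540) − 60° = 2 × 40.844° − 60° = 21.688°.

21.69°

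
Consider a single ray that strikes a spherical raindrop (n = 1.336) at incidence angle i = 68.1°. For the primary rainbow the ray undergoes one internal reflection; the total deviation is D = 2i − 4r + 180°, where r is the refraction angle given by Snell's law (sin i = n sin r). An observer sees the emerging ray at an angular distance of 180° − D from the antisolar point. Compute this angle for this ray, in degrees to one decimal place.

sin r = sin 68.1° / 1.336 = 0.9278/1.336 = 0.6945; r = 43.99°.
D = 2·68.1° − 4·43.99° + 180° = 136.20° − 175.95° + 180° = 140.25°.
Angle from antisolar point = 180° − D = 39.75°.

39.7°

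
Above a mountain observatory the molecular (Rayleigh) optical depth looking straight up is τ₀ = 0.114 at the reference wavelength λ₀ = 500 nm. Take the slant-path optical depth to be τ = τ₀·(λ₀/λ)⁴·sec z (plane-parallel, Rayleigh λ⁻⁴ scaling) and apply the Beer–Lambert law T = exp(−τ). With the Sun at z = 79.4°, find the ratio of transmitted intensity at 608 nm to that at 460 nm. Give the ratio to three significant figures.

1.79

Airmass: sec 79.4° = 5.4362.
τ(608 nm) = 0.114 × (500/608)⁴ × 5.4362 = 0.114 × 0.4574 × 5.4362 = 0.2834.
τ(460 nm) = 0.114 × (500/460)⁴ × 5.4362 = 0.114 × 1.3959 × 5.4362 = 0.8651.
T(608)/T(460) = exp(τ_B − τ_A) = exp(0.5816) = 1.7889.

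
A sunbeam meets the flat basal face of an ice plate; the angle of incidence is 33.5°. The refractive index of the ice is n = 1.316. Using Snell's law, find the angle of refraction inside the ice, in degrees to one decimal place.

24.8°

Snell: sin θ_r = sin θ_i / n = sin 33.5° / 1.316 = 0.5519 / 1.316 = 0.4194.
θ_r = arcsin(0.4194) = 24.80°.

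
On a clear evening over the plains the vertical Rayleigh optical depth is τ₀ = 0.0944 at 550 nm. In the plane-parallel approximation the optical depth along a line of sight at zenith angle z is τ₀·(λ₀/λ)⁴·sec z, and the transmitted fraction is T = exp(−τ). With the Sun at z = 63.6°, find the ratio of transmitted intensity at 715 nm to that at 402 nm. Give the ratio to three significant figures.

Airmass: sec 63.6° = 2.2490.
τ(715 nm) = 0.0944 × (550/715)⁴ × 2.2490 = 0.0944 × 0.3501 × 2.2490 = 0.0743.
τ(402 nm) = 0.0944 × (550/402)⁴ × 2.2490 = 0.0944 × 3.5039 × 2.2490 = 0.7439.
T(715)/T(402) = exp(τ_B − τ_A) = exp(0.6696) = 1.9534.

1.95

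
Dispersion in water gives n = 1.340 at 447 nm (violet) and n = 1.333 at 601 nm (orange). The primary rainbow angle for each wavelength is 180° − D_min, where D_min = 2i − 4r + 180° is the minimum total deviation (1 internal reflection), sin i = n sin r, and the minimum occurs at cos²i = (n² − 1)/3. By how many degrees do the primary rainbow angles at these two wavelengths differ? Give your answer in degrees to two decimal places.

1.01°

At 447 nm (n = 1.340): cos²i = 0.26520 → i = 59.004°, r = 39.770°, D_min = 138.929°, rainbow angle = 41.071°.
At 601 nm (n = 1.333): cos²i = 0.25896 → i = 59.410°, r = 40.225°, D_min = 137.922°, rainbow angle = 42.078°.
Angular width = |41.071° − 42.078°| = 1.007°.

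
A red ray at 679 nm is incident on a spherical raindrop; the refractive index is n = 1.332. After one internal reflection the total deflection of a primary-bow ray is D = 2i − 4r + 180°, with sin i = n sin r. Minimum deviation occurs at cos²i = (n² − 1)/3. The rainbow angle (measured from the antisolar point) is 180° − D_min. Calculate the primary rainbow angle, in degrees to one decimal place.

42.2°

cos²i = (1.77422 − 1)/3 = 0.25807; i = arccos(0.50801) = 59.469°.
sin r = sin 59.469°/1.332 = 0.64666; r = 40.290°.
D_min = 2·59.469° − 4·40.290° + 180° = 137.776°.
Rainbow angle = 180° − D_min = 42.224°.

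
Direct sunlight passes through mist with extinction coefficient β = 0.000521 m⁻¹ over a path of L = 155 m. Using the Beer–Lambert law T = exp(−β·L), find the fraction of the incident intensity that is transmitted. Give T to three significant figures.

τ = β·L = 0.000521 × 155 = 0.0808.
T = exp(−0.0808) = 0.9224.

0.922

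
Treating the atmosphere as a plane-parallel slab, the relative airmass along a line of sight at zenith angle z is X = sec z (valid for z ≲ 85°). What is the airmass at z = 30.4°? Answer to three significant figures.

1.16

X = sec z = 1/cos 30.4° = 1/0.8625 = 1.1594.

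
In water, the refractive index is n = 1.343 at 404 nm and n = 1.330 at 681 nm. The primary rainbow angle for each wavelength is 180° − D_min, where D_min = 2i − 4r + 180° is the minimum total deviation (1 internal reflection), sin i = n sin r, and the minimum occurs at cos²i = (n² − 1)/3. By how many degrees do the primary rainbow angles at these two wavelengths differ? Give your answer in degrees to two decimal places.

1.87°

At 404 nm (n = 1.343): cos²i = 0.26788 → i = 58.830°, r = 39.577°, D_min = 139.354°, rainbow angle = 40.646°.
At 681 nm (n = 1.330): cos²i = 0.25630 → i = 59.585°, r = 40.422°, D_min = 137.484°, rainbow angle = 42.516°.
Angular width = |40.646° − 42.516°| = 1.871°.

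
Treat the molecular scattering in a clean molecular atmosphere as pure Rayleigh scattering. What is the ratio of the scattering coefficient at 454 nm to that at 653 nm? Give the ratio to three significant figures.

4.28

Rayleigh scattering ∝ λ⁻⁴, so the ratio of coefficients is the inverse fourth power of the wavelength ratio.
σ(454)/σ(653) = (653/454)⁴ = (1.4383)⁴ = 4.28.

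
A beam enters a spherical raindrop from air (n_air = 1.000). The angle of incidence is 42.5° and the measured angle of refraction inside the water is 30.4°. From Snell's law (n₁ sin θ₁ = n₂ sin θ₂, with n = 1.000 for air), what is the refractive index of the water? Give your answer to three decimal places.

1.335

n = sin θ_i / sin θ_r = sin 42.5° / sin 30.4° = 0.6756 / 0.5060 = 1.3351.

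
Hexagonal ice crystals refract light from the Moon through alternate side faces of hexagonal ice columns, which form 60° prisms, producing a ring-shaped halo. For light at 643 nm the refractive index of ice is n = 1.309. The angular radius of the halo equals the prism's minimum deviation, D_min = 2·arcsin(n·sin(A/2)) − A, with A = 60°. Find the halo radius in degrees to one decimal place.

21.8°

n·sin(A/2) = 1.309 × sin 30° = 1.309 × 0.5000 = 0.6545.
D_min = 2·arcsin(0.6545) − 60° = 2 × 40.882° − 60° = 21.763°.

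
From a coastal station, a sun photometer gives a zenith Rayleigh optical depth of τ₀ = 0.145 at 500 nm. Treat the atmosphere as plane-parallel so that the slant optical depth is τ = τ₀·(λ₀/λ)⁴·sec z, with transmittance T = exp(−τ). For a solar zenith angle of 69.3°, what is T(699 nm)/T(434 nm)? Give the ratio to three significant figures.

1.85

Airmass: sec 69.3° = 2.8291.
τ(699 nm) = 0.145 × (500/699)⁴ × 2.8291 = 0.145 × 0.2618 × 2.8291 = 0.1074.
τ(434 nm) = 0.145 × (500/434)⁴ × 2.8291 = 0.145 × 1.7617 × 2.8291 = 0.7227.
T(699)/T(434) = exp(τ_B − τ_A) = exp(0.6153) = 1.8501.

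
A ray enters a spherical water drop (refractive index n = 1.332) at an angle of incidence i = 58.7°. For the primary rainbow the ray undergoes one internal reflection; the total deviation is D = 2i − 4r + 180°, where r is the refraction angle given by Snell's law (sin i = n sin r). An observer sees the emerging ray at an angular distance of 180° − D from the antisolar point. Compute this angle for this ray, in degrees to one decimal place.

42.2°

sin r = sin 58.7° / 1.332 = 0.8545/1.332 = 0.6415; r = 39.90°.
D = 2·58.7° − 4·39.90° + 180° = 117.40° − 159.61° + 180° = 137.79°.
Angle from antisolar point = 180° − D = 42.21°.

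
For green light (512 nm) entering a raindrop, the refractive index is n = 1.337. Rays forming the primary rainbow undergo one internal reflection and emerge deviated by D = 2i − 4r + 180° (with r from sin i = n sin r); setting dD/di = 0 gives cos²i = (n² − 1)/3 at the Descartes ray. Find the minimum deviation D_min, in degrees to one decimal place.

138.5°

cos²i = (1.78757 − 1)/3 = 0.26252; i = arccos(0.51237) = 59.178°.
sin r = sin 59.178°/1.337 = 0.64231; r = 39.964°.
D_min = 2·59.178° − 4·39.964° + 180° = 138.500°.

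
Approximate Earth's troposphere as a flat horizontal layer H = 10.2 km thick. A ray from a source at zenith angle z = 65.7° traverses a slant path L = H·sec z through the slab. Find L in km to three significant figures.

24.8 km

sec z = 1/cos 65.7° = 2.4300.
L = 10.2 × 2.4300 = 24.786 km.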